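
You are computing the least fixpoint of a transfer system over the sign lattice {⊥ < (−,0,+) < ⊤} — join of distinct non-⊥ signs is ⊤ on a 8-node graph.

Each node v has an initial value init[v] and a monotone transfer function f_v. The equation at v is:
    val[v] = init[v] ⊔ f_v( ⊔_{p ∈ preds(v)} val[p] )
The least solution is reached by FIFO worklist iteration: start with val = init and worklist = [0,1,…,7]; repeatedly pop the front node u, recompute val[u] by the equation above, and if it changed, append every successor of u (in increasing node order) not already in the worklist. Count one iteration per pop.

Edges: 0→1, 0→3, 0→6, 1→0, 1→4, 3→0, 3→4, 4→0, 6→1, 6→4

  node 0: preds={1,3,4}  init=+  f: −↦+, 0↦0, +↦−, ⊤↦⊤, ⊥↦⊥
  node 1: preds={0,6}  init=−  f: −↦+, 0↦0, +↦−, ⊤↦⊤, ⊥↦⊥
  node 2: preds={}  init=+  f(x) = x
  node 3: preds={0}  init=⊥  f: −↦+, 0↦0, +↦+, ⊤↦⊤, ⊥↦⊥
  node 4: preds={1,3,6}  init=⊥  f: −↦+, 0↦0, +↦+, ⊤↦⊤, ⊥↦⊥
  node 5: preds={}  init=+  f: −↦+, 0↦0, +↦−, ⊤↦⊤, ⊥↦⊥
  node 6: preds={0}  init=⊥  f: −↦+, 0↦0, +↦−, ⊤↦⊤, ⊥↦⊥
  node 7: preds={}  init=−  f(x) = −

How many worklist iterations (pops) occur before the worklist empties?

Iteration log — 16 steps:
  step 1. node 0  ⊔preds=−  new=+  stable
  step 2. node 1  ⊔preds=+  new=−  stable
  step 3. node 2  ⊔preds=⊥  new=+  stable
  step 4. node 3  ⊔preds=+  new=+  old=⊥  +wl: 0
  step 5. node 4  ⊔preds=⊤  new=⊤  old=⊥  +wl: 
  step 6. node 5  ⊔preds=⊥  new=+  stable
  step 7. node 6  ⊔preds=+  new=−  old=⊥  +wl: 1,4
  step 8. node 7  ⊔preds=⊥  new=−  stable
  step 9. node 0  ⊔preds=⊤  new=⊤  old=+  +wl: 3,6
  step 10. node 1  ⊔preds=⊤  new=⊤  old=−  +wl: 0
  step 11. node 4  ⊔preds=⊤  new=⊤  stable
  step 12. node 3  ⊔preds=⊤  new=⊤  old=+  +wl: 4
  step 13. node 6  ⊔preds=⊤  new=⊤  old=−  +wl: 1
  step 14. node 0  ⊔preds=⊤  new=⊤  stable
  step 15. node 4  ⊔preds=⊤  new=⊤  stable
  step 16. node 1  ⊔preds=⊤  new=⊤  stable

Least fixpoint reached:
  node 0: ⊤
  node 1: ⊤
  node 2: +
  node 3: ⊤
  node 4: ⊤
  node 5: +
  node 6: ⊤
  node 7: −

16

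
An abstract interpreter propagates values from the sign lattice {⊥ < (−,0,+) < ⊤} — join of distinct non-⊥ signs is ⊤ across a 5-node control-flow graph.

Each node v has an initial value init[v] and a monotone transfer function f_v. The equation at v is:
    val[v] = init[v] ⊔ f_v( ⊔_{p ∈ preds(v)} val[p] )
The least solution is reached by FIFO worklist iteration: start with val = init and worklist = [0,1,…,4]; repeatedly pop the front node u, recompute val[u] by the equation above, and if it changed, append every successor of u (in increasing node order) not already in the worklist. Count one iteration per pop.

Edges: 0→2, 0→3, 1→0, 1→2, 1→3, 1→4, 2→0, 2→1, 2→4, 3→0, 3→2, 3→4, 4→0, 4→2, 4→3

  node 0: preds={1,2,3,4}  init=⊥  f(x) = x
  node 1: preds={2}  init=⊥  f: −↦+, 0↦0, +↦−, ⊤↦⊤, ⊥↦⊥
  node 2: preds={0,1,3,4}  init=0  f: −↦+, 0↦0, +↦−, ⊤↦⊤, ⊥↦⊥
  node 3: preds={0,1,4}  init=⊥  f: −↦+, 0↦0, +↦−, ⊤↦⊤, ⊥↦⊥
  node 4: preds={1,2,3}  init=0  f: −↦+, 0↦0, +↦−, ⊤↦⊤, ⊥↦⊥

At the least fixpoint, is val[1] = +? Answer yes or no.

Worklist (7 pops):
  #1 pop 0: in=0 → 0 (was ⊥); enqueue []
  #2 pop 1: in=0 → 0 (was ⊥); enqueue [0]
  #3 pop 2: in=0 → 0 (no change)
  #4 pop 3: in=0 → 0 (was ⊥); enqueue [2]
  #5 pop 4: in=0 → 0 (no change)
  #6 pop 0: in=0 → 0 (no change)
  #7 pop 2: in=0 → 0 (no change)

Fixpoint:
  val[0] = 0
  val[1] = 0
  val[2] = 0
  val[3] = 0
  val[4] = 0

no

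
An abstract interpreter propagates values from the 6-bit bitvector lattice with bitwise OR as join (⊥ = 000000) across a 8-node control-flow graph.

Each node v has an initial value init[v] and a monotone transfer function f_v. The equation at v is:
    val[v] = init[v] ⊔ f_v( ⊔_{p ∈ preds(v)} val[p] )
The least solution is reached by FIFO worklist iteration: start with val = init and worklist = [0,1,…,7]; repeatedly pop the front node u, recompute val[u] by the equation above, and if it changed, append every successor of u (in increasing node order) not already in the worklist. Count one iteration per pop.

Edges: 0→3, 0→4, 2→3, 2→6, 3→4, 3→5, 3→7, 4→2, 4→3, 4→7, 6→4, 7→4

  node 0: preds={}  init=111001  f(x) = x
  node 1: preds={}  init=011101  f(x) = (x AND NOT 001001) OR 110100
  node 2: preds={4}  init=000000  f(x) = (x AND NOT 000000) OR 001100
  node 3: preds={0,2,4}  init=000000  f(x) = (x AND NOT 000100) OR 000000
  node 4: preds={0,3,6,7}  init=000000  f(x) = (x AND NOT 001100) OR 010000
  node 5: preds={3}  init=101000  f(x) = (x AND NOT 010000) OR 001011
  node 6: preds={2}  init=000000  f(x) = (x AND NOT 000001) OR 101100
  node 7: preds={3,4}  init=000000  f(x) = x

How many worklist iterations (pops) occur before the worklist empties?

13

Iteration log — 13 steps:
  step 1. node 0  ⊔preds=000000  new=111001  stable
  step 2. node 1  ⊔preds=000000  new=111101  old=011101  +wl: 
  step 3. node 2  ⊔preds=000000  new=001100  old=000000  +wl: 
  step 4. node 3  ⊔preds=111101  new=111001  old=000000  +wl: 
  step 5. node 4  ⊔preds=111001  new=110001  old=000000  +wl: 2,3
  step 6. node 5  ⊔preds=111001  new=101011  old=101000  +wl: 
  step 7. node 6  ⊔preds=001100  new=101100  old=000000  +wl: 4
  step 8. node 7  ⊔preds=111001  new=111001  old=000000  +wl: 
  step 9. node 2  ⊔preds=110001  new=111101  old=001100  +wl: 6
  step 10. node 3  ⊔preds=111101  new=111001  stable
  step 11. node 4  ⊔preds=111101  new=110001  stable
  step 12. node 6  ⊔preds=111101  new=111100  old=101100  +wl: 4
  step 13. node 4  ⊔preds=111101  new=110001  stable

Least fixpoint reached:
  node 0: 111001
  node 1: 111101
  node 2: 111101
  node 3: 111001
  node 4: 110001
  node 5: 101011
  node 6: 111100
  node 7: 111001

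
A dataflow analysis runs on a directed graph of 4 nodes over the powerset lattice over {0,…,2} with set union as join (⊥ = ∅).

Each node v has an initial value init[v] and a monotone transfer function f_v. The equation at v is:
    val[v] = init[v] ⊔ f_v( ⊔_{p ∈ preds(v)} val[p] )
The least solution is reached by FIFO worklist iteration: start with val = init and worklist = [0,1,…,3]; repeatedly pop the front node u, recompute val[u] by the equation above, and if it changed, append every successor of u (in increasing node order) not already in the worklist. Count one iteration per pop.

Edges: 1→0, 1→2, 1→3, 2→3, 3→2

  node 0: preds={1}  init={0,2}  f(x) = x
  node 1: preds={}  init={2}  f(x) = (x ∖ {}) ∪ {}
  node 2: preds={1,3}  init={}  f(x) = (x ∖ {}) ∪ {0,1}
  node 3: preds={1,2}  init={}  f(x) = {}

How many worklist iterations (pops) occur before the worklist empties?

Worklist (4 pops):
  #1 pop 0: in={2} → {0,2} (no change)
  #2 pop 1: in={} → {2} (no change)
  #3 pop 2: in={2} → {0,1,2} (was {}); enqueue []
  #4 pop 3: in={0,1,2} → {} (no change)

Fixpoint:
  val[0] = {0,2}
  val[1] = {2}
  val[2] = {0,1,2}
  val[3] = {}

4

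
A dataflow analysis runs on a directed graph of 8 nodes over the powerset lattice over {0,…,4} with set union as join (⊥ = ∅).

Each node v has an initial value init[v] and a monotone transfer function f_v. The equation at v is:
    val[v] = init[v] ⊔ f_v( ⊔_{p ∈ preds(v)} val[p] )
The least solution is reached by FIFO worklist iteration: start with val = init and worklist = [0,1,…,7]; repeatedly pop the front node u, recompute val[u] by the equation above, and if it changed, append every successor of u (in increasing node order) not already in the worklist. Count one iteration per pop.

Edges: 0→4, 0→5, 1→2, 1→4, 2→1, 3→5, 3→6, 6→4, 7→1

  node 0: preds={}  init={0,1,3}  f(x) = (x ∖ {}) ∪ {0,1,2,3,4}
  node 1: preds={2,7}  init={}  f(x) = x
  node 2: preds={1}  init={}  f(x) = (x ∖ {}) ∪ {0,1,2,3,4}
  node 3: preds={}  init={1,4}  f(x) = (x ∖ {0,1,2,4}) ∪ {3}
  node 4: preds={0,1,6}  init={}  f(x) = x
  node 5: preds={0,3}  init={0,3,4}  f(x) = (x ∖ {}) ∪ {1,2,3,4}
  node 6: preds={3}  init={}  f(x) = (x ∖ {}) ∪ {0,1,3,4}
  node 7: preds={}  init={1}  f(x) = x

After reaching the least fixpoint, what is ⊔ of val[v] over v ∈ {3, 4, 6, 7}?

Trace (11 dequeues):
  [1] u=0 | in {} | out {0,1,2,3,4} | prev {0,1,3} | push {}
  [2] u=1 | in {1} | out {1} | prev {} | push {}
  [3] u=2 | in {1} | out {0,1,2,3,4} | prev {} | push {1}
  [4] u=3 | in {} | out {1,3,4} | prev {1,4} | push {}
  [5] u=4 | in {0,1,2,3,4} | out {0,1,2,3,4} | prev {} | push {}
  [6] u=5 | in {0,1,2,3,4} | out {0,1,2,3,4} | prev {0,3,4} | push {}
  [7] u=6 | in {1,3,4} | out {0,1,3,4} | prev {} | push {4}
  [8] u=7 | in {} | out {1} | ==
  [9] u=1 | in {0,1,2,3,4} | out {0,1,2,3,4} | prev {1} | push {2}
  [10] u=4 | in {0,1,2,3,4} | out {0,1,2,3,4} | ==
  [11] u=2 | in {0,1,2,3,4} | out {0,1,2,3,4} | ==

Converged values:
  [0] {0,1,2,3,4}
  [1] {0,1,2,3,4}
  [2] {0,1,2,3,4}
  [3] {1,3,4}
  [4] {0,1,2,3,4}
  [5] {0,1,2,3,4}
  [6] {0,1,3,4}
  [7] {1}

{0,1,2,3,4}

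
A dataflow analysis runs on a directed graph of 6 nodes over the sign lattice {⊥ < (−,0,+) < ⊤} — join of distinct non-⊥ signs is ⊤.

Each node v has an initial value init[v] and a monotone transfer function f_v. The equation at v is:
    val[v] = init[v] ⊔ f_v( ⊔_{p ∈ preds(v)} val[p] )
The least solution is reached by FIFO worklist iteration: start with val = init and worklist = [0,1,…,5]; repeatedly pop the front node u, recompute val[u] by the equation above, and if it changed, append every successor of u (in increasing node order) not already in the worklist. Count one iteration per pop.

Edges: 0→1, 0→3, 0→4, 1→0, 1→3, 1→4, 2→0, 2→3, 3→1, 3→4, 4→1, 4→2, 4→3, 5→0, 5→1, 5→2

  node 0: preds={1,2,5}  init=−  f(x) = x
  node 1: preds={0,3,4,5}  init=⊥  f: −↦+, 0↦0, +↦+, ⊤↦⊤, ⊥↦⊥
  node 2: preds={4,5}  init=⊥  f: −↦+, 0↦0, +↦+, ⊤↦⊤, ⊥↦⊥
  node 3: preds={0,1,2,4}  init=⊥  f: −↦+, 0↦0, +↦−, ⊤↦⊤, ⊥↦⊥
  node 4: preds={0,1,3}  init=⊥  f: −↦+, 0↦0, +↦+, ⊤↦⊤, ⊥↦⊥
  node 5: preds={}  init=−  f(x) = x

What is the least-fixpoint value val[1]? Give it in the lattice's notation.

Iteration log — 12 steps:
  step 1. node 0  ⊔preds=−  new=−  stable
  step 2. node 1  ⊔preds=−  new=+  old=⊥  +wl: 0
  step 3. node 2  ⊔preds=−  new=+  old=⊥  +wl: 
  step 4. node 3  ⊔preds=⊤  new=⊤  old=⊥  +wl: 1
  step 5. node 4  ⊔preds=⊤  new=⊤  old=⊥  +wl: 2,3
  step 6. node 5  ⊔preds=⊥  new=−  stable
  step 7. node 0  ⊔preds=⊤  new=⊤  old=−  +wl: 4
  step 8. node 1  ⊔preds=⊤  new=⊤  old=+  +wl: 0
  step 9. node 2  ⊔preds=⊤  new=⊤  old=+  +wl: 
  step 10. node 3  ⊔preds=⊤  new=⊤  stable
  step 11. node 4  ⊔preds=⊤  new=⊤  stable
  step 12. node 0  ⊔preds=⊤  new=⊤  stable

Least fixpoint reached:
  node 0: ⊤
  node 1: ⊤
  node 2: ⊤
  node 3: ⊤
  node 4: ⊤
  node 5: −

⊤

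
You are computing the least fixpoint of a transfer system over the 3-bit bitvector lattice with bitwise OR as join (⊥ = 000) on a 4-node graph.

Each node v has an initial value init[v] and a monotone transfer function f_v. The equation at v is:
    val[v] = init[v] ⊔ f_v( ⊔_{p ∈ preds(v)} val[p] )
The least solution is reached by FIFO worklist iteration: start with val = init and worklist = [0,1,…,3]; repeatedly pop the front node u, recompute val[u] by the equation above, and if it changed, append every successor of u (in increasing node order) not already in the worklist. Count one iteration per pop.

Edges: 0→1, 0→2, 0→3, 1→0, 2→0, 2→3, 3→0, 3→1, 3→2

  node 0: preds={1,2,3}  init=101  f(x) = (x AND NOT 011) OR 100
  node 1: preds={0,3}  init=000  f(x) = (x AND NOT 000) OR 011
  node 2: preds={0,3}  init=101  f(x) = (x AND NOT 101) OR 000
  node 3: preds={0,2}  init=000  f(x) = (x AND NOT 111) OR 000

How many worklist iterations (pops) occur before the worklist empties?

5

Worklist (5 pops):
  #1 pop 0: in=101 → 101 (no change)
  #2 pop 1: in=101 → 111 (was 000); enqueue [0]
  #3 pop 2: in=101 → 101 (no change)
  #4 pop 3: in=101 → 000 (no change)
  #5 pop 0: in=111 → 101 (no change)

Fixpoint:
  val[0] = 101
  val[1] = 111
  val[2] = 101
  val[3] = 000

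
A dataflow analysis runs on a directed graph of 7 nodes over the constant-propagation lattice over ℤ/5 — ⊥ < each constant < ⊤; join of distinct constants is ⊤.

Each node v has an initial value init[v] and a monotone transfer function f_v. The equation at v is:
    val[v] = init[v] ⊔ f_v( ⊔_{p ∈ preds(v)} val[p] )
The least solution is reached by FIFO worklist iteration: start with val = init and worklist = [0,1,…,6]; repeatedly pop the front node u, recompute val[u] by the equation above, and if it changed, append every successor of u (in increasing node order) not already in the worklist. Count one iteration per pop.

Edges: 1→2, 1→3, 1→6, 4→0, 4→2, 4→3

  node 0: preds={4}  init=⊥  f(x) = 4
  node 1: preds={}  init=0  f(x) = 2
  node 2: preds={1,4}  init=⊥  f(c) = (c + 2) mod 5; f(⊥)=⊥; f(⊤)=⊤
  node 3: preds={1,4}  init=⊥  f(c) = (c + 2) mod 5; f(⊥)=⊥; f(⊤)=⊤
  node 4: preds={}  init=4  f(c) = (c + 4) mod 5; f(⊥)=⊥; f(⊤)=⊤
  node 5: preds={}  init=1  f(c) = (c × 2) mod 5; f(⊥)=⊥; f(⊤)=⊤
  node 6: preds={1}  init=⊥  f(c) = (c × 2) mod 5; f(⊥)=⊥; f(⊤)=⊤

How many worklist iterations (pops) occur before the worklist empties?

Iteration log — 7 steps:
  step 1. node 0  ⊔preds=4  new=4  old=⊥  +wl: 
  step 2. node 1  ⊔preds=⊥  new=⊤  old=0  +wl: 
  step 3. node 2  ⊔preds=⊤  new=⊤  old=⊥  +wl: 
  step 4. node 3  ⊔preds=⊤  new=⊤  old=⊥  +wl: 
  step 5. node 4  ⊔preds=⊥  new=4  stable
  step 6. node 5  ⊔preds=⊥  new=1  stable
  step 7. node 6  ⊔preds=⊤  new=⊤  old=⊥  +wl: 

Least fixpoint reached:
  node 0: 4
  node 1: ⊤
  node 2: ⊤
  node 3: ⊤
  node 4: 4
  node 5: 1
  node 6: ⊤

7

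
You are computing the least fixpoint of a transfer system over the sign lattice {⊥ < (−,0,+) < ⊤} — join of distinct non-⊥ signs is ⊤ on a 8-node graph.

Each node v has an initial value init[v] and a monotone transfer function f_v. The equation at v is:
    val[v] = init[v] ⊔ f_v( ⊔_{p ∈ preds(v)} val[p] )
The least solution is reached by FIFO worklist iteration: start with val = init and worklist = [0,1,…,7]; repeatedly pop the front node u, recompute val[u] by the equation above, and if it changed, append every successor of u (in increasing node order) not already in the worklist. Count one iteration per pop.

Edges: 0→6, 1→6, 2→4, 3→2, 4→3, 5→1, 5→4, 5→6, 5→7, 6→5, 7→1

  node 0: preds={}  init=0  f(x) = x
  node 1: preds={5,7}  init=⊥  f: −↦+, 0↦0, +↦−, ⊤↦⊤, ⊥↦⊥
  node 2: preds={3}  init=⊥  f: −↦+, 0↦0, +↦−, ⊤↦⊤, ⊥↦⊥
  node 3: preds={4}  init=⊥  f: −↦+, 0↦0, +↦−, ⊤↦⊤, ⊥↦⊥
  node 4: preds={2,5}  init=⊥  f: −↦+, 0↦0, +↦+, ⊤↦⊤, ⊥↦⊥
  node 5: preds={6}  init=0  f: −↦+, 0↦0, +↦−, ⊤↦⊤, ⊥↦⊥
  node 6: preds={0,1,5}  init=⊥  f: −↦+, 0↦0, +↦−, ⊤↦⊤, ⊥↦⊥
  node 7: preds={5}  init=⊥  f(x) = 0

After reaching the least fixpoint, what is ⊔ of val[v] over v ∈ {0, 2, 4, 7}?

0

Iteration log — 13 steps:
  step 1. node 0  ⊔preds=⊥  new=0  stable
  step 2. node 1  ⊔preds=0  new=0  old=⊥  +wl: 
  step 3. node 2  ⊔preds=⊥  new=⊥  stable
  step 4. node 3  ⊔preds=⊥  new=⊥  stable
  step 5. node 4  ⊔preds=0  new=0  old=⊥  +wl: 3
  step 6. node 5  ⊔preds=⊥  new=0  stable
  step 7. node 6  ⊔preds=0  new=0  old=⊥  +wl: 5
  step 8. node 7  ⊔preds=0  new=0  old=⊥  +wl: 1
  step 9. node 3  ⊔preds=0  new=0  old=⊥  +wl: 2
  step 10. node 5  ⊔preds=0  new=0  stable
  step 11. node 1  ⊔preds=0  new=0  stable
  step 12. node 2  ⊔preds=0  new=0  old=⊥  +wl: 4
  step 13. node 4  ⊔preds=0  new=0  stable

Least fixpoint reached:
  node 0: 0
  node 1: 0
  node 2: 0
  node 3: 0
  node 4: 0
  node 5: 0
  node 6: 0
  node 7: 0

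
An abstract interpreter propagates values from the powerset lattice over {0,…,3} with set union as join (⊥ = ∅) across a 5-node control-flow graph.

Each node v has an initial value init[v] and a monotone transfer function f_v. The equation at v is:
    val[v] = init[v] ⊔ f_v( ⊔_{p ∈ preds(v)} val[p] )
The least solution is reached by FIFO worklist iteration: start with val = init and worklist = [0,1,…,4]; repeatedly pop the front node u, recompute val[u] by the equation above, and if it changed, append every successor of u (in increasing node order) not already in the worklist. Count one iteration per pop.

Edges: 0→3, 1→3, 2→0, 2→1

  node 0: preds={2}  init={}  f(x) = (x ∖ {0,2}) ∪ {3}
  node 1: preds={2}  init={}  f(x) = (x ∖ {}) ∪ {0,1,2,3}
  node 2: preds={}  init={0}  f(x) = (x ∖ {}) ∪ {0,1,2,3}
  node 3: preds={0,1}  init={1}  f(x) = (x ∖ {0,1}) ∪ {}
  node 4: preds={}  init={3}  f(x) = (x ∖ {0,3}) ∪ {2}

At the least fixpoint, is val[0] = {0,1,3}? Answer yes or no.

no

Worklist (8 pops):
  #1 pop 0: in={0} → {3} (was {}); enqueue []
  #2 pop 1: in={0} → {0,1,2,3} (was {}); enqueue []
  #3 pop 2: in={} → {0,1,2,3} (was {0}); enqueue [0,1]
  #4 pop 3: in={0,1,2,3} → {1,2,3} (was {1}); enqueue []
  #5 pop 4: in={} → {2,3} (was {3}); enqueue []
  #6 pop 0: in={0,1,2,3} → {1,3} (was {3}); enqueue [3]
  #7 pop 1: in={0,1,2,3} → {0,1,2,3} (no change)
  #8 pop 3: in={0,1,2,3} → {1,2,3} (no change)

Fixpoint:
  val[0] = {1,3}
  val[1] = {0,1,2,3}
  val[2] = {0,1,2,3}
  val[3] = {1,2,3}
  val[4] = {2,3}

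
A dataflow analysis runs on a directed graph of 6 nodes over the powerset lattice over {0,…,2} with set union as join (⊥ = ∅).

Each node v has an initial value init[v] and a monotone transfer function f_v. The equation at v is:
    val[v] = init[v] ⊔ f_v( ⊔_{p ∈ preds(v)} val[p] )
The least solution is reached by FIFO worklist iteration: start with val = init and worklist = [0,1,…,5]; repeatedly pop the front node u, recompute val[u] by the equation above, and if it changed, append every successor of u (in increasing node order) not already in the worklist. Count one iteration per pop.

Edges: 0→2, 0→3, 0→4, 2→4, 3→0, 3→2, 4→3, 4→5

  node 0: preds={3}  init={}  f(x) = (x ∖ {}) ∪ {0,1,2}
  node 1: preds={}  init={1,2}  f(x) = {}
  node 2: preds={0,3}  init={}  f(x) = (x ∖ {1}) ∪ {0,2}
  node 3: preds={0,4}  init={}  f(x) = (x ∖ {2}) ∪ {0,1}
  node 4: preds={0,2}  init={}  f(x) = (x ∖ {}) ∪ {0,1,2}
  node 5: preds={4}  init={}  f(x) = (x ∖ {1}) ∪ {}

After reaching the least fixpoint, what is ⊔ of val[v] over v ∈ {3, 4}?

{0,1,2}

Trace (9 dequeues):
  [1] u=0 | in {} | out {0,1,2} | prev {} | push {}
  [2] u=1 | in {} | out {1,2} | ==
  [3] u=2 | in {0,1,2} | out {0,2} | prev {} | push {}
  [4] u=3 | in {0,1,2} | out {0,1} | prev {} | push {0,2}
  [5] u=4 | in {0,1,2} | out {0,1,2} | prev {} | push {3}
  [6] u=5 | in {0,1,2} | out {0,2} | prev {} | push {}
  [7] u=0 | in {0,1} | out {0,1,2} | ==
  [8] u=2 | in {0,1,2} | out {0,2} | ==
  [9] u=3 | in {0,1,2} | out {0,1} | ==

Converged values:
  [0] {0,1,2}
  [1] {1,2}
  [2] {0,2}
  [3] {0,1}
  [4] {0,1,2}
  [5] {0,2}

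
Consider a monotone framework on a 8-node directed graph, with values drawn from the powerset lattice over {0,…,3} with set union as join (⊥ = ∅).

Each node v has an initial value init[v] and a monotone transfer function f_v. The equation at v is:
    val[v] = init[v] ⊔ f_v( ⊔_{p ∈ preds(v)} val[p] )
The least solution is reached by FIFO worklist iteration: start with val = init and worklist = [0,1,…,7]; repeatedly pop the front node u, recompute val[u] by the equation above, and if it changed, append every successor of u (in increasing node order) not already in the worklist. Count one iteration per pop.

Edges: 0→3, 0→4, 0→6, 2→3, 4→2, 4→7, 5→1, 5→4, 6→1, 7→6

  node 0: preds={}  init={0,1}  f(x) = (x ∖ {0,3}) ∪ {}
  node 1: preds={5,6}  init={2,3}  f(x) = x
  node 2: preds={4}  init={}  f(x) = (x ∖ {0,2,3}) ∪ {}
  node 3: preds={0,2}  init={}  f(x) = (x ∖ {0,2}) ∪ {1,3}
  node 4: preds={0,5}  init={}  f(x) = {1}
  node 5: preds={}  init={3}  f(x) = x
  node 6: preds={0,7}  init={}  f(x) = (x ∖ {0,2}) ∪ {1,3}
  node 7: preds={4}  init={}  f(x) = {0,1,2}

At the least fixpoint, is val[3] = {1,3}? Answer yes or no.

Iteration log — 12 steps:
  step 1. node 0  ⊔preds={}  new={0,1}  stable
  step 2. node 1  ⊔preds={3}  new={2,3}  stable
  step 3. node 2  ⊔preds={}  new={}  stable
  step 4. node 3  ⊔preds={0,1}  new={1,3}  old={}  +wl: 
  step 5. node 4  ⊔preds={0,1,3}  new={1}  old={}  +wl: 2
  step 6. node 5  ⊔preds={}  new={3}  stable
  step 7. node 6  ⊔preds={0,1}  new={1,3}  old={}  +wl: 1
  step 8. node 7  ⊔preds={1}  new={0,1,2}  old={}  +wl: 6
  step 9. node 2  ⊔preds={1}  new={1}  old={}  +wl: 3
  step 10. node 1  ⊔preds={1,3}  new={1,2,3}  old={2,3}  +wl: 
  step 11. node 6  ⊔preds={0,1,2}  new={1,3}  stable
  step 12. node 3  ⊔preds={0,1}  new={1,3}  stable

Least fixpoint reached:
  node 0: {0,1}
  node 1: {1,2,3}
  node 2: {1}
  node 3: {1,3}
  node 4: {1}
  node 5: {3}
  node 6: {1,3}
  node 7: {0,1,2}

yes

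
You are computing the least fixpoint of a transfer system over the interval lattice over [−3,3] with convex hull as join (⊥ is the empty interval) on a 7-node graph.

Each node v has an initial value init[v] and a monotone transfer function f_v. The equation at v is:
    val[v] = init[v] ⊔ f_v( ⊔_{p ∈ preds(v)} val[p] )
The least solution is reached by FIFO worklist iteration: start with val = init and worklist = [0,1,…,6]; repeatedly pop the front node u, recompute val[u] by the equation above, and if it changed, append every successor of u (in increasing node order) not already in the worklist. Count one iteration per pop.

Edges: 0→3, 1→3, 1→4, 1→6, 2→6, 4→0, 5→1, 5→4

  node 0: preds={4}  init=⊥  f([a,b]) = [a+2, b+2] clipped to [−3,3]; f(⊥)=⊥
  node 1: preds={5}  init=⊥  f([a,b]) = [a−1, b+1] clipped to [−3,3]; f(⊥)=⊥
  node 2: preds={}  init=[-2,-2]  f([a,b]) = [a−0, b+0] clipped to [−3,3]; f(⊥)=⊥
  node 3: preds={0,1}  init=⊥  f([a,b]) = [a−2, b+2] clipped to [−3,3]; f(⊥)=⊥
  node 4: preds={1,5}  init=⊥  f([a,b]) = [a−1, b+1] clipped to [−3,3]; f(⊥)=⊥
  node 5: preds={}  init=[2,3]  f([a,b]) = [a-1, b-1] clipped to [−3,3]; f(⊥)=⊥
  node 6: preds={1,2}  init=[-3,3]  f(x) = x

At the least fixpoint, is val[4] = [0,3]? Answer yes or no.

yes

Worklist (9 pops):
  #1 pop 0: in=⊥ → ⊥ (no change)
  #2 pop 1: in=[2,3] → [1,3] (was ⊥); enqueue []
  #3 pop 2: in=⊥ → [-2,-2] (no change)
  #4 pop 3: in=[1,3] → [-1,3] (was ⊥); enqueue []
  #5 pop 4: in=[1,3] → [0,3] (was ⊥); enqueue [0]
  #6 pop 5: in=⊥ → [2,3] (no change)
  #7 pop 6: in=[-2,3] → [-3,3] (no change)
  #8 pop 0: in=[0,3] → [2,3] (was ⊥); enqueue [3]
  #9 pop 3: in=[1,3] → [-1,3] (no change)

Fixpoint:
  val[0] = [2,3]
  val[1] = [1,3]
  val[2] = [-2,-2]
  val[3] = [-1,3]
  val[4] = [0,3]
  val[5] = [2,3]
  val[6] = [-3,3]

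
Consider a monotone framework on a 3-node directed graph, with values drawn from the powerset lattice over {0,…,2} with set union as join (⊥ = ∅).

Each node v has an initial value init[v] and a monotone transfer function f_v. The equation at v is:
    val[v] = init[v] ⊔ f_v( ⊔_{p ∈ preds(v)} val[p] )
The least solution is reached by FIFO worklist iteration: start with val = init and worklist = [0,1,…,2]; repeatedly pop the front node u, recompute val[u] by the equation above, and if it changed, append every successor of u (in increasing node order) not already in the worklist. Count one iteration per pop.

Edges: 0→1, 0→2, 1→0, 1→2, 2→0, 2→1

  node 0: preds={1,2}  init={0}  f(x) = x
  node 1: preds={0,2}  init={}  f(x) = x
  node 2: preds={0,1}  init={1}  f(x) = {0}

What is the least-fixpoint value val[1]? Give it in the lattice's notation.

Iteration log — 5 steps:
  step 1. node 0  ⊔preds={1}  new={0,1}  old={0}  +wl: 
  step 2. node 1  ⊔preds={0,1}  new={0,1}  old={}  +wl: 0
  step 3. node 2  ⊔preds={0,1}  new={0,1}  old={1}  +wl: 1
  step 4. node 0  ⊔preds={0,1}  new={0,1}  stable
  step 5. node 1  ⊔preds={0,1}  new={0,1}  stable

Least fixpoint reached:
  node 0: {0,1}
  node 1: {0,1}
  node 2: {0,1}

{0,1}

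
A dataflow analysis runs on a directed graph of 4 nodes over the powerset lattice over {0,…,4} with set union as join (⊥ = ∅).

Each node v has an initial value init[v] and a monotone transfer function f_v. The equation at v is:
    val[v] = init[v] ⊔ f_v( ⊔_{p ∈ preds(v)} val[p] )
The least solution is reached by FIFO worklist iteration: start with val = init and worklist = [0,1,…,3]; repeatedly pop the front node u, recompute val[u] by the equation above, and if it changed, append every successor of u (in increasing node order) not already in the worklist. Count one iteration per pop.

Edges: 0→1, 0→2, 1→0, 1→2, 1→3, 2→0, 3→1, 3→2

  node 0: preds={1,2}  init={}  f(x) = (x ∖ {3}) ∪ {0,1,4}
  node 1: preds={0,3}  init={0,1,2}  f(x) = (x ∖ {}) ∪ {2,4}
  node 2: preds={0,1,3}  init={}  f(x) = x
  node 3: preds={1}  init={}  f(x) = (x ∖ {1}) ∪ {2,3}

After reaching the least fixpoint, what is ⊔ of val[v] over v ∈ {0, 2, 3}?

Trace (9 dequeues):
  [1] u=0 | in {0,1,2} | out {0,1,2,4} | prev {} | push {}
  [2] u=1 | in {0,1,2,4} | out {0,1,2,4} | prev {0,1,2} | push {0}
  [3] u=2 | in {0,1,2,4} | out {0,1,2,4} | prev {} | push {}
  [4] u=3 | in {0,1,2,4} | out {0,2,3,4} | prev {} | push {1,2}
  [5] u=0 | in {0,1,2,4} | out {0,1,2,4} | ==
  [6] u=1 | in {0,1,2,3,4} | out {0,1,2,3,4} | prev {0,1,2,4} | push {0,3}
  [7] u=2 | in {0,1,2,3,4} | out {0,1,2,3,4} | prev {0,1,2,4} | push {}
  [8] u=0 | in {0,1,2,3,4} | out {0,1,2,4} | ==
  [9] u=3 | in {0,1,2,3,4} | out {0,2,3,4} | ==

Converged values:
  [0] {0,1,2,4}
  [1] {0,1,2,3,4}
  [2] {0,1,2,3,4}
  [3] {0,2,3,4}

{0,1,2,3,4}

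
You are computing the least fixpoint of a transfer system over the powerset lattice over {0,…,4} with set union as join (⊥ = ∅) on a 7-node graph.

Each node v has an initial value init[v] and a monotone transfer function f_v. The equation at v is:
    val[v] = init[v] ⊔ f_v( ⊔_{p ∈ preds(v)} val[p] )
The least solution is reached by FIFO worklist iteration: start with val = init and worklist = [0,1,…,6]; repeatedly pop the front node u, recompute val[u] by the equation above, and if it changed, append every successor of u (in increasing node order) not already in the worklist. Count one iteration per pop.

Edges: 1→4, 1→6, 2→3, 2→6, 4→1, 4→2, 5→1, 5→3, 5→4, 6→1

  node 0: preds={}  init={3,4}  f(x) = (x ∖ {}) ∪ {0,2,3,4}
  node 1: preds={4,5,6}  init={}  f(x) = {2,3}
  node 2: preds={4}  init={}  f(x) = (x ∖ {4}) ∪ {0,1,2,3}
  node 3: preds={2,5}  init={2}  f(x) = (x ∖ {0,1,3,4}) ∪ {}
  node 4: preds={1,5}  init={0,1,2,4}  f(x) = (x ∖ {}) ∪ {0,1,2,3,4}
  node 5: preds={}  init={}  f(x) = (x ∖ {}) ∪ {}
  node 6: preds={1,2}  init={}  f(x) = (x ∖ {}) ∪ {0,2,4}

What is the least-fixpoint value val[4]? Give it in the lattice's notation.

{0,1,2,3,4}

Worklist (9 pops):
  #1 pop 0: in={} → {0,2,3,4} (was {3,4}); enqueue []
  #2 pop 1: in={0,1,2,4} → {2,3} (was {}); enqueue []
  #3 pop 2: in={0,1,2,4} → {0,1,2,3} (was {}); enqueue []
  #4 pop 3: in={0,1,2,3} → {2} (no change)
  #5 pop 4: in={2,3} → {0,1,2,3,4} (was {0,1,2,4}); enqueue [1,2]
  #6 pop 5: in={} → {} (no change)
  #7 pop 6: in={0,1,2,3} → {0,1,2,3,4} (was {}); enqueue []
  #8 pop 1: in={0,1,2,3,4} → {2,3} (no change)
  #9 pop 2: in={0,1,2,3,4} → {0,1,2,3} (no change)

Fixpoint:
  val[0] = {0,2,3,4}
  val[1] = {2,3}
  val[2] = {0,1,2,3}
  val[3] = {2}
  val[4] = {0,1,2,3,4}
  val[5] = {}
  val[6] = {0,1,2,3,4}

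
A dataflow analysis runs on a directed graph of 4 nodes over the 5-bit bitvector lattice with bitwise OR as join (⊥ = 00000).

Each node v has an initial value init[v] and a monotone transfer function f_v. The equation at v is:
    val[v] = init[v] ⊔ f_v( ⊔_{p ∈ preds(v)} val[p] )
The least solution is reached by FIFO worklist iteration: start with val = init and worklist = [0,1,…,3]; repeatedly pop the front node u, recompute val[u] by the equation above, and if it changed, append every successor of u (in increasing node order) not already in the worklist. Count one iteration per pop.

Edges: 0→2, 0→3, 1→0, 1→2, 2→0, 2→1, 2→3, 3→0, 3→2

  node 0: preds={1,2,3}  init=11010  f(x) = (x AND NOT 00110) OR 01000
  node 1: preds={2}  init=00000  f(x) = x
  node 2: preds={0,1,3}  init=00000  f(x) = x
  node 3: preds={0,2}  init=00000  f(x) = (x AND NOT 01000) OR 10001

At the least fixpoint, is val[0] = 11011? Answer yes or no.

yes

Iteration log — 12 steps:
  step 1. node 0  ⊔preds=00000  new=11010  stable
  step 2. node 1  ⊔preds=00000  new=00000  stable
  step 3. node 2  ⊔preds=11010  new=11010  old=00000  +wl: 0,1
  step 4. node 3  ⊔preds=11010  new=10011  old=00000  +wl: 2
  step 5. node 0  ⊔preds=11011  new=11011  old=11010  +wl: 3
  step 6. node 1  ⊔preds=11010  new=11010  old=00000  +wl: 0
  step 7. node 2  ⊔preds=11011  new=11011  old=11010  +wl: 1
  step 8. node 3  ⊔preds=11011  new=10011  stable
  step 9. node 0  ⊔preds=11011  new=11011  stable
  step 10. node 1  ⊔preds=11011  new=11011  old=11010  +wl: 0,2
  step 11. node 0  ⊔preds=11011  new=11011  stable
  step 12. node 2  ⊔preds=11011  new=11011  stable

Least fixpoint reached:
  node 0: 11011
  node 1: 11011
  node 2: 11011
  node 3: 10011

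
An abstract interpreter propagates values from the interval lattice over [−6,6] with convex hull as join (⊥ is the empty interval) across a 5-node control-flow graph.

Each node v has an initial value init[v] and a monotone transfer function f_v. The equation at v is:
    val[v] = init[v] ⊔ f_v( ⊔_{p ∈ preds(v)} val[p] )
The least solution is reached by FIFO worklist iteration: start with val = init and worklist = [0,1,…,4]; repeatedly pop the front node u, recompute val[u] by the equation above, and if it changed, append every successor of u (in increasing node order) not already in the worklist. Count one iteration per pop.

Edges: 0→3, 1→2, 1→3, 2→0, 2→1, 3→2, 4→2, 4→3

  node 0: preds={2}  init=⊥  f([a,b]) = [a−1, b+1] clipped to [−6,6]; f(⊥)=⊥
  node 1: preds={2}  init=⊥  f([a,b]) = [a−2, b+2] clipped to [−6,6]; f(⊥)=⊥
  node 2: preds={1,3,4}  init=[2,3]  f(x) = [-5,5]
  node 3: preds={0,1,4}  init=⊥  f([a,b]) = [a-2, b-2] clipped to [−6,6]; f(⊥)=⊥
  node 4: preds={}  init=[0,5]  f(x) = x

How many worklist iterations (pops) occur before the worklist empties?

10

Trace (10 dequeues):
  [1] u=0 | in [2,3] | out [1,4] | prev ⊥ | push {}
  [2] u=1 | in [2,3] | out [0,5] | prev ⊥ | push {}
  [3] u=2 | in [0,5] | out [-5,5] | prev [2,3] | push {0,1}
  [4] u=3 | in [0,5] | out [-2,3] | prev ⊥ | push {2}
  [5] u=4 | in ⊥ | out [0,5] | ==
  [6] u=0 | in [-5,5] | out [-6,6] | prev [1,4] | push {3}
  [7] u=1 | in [-5,5] | out [-6,6] | prev [0,5] | push {}
  [8] u=2 | in [-6,6] | out [-5,5] | ==
  [9] u=3 | in [-6,6] | out [-6,4] | prev [-2,3] | push {2}
  [10] u=2 | in [-6,6] | out [-5,5] | ==

Converged values:
  [0] [-6,6]
  [1] [-6,6]
  [2] [-5,5]
  [3] [-6,4]
  [4] [0,5]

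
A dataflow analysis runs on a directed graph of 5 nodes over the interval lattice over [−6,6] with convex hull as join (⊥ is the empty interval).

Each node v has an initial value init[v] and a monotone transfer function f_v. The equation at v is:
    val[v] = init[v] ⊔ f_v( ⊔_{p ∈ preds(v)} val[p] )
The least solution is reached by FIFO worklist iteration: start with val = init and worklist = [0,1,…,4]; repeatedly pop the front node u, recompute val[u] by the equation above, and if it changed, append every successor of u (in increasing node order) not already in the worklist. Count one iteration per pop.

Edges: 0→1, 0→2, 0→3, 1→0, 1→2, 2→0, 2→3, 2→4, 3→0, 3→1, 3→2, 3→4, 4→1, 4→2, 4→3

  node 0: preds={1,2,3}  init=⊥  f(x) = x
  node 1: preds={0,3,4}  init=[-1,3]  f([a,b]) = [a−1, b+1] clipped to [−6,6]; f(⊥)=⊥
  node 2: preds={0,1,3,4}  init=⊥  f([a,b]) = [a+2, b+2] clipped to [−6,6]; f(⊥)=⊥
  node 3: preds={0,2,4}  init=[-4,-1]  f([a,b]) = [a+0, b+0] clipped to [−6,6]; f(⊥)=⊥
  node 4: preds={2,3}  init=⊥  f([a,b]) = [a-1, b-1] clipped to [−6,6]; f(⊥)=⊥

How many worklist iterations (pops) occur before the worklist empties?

18

Iteration log — 18 steps:
  step 1. node 0  ⊔preds=[-4,3]  new=[-4,3]  old=⊥  +wl: 
  step 2. node 1  ⊔preds=[-4,3]  new=[-5,4]  old=[-1,3]  +wl: 0
  step 3. node 2  ⊔preds=[-5,4]  new=[-3,6]  old=⊥  +wl: 
  step 4. node 3  ⊔preds=[-4,6]  new=[-4,6]  old=[-4,-1]  +wl: 1,2
  step 5. node 4  ⊔preds=[-4,6]  new=[-5,5]  old=⊥  +wl: 3
  step 6. node 0  ⊔preds=[-5,6]  new=[-5,6]  old=[-4,3]  +wl: 
  step 7. node 1  ⊔preds=[-5,6]  new=[-6,6]  old=[-5,4]  +wl: 0
  step 8. node 2  ⊔preds=[-6,6]  new=[-4,6]  old=[-3,6]  +wl: 4
  step 9. node 3  ⊔preds=[-5,6]  new=[-5,6]  old=[-4,6]  +wl: 1,2
  step 10. node 0  ⊔preds=[-6,6]  new=[-6,6]  old=[-5,6]  +wl: 3
  step 11. node 4  ⊔preds=[-5,6]  new=[-6,5]  old=[-5,5]  +wl: 
  step 12. node 1  ⊔preds=[-6,6]  new=[-6,6]  stable
  step 13. node 2  ⊔preds=[-6,6]  new=[-4,6]  stable
  step 14. node 3  ⊔preds=[-6,6]  new=[-6,6]  old=[-5,6]  +wl: 0,1,2,4
  step 15. node 0  ⊔preds=[-6,6]  new=[-6,6]  stable
  step 16. node 1  ⊔preds=[-6,6]  new=[-6,6]  stable
  step 17. node 2  ⊔preds=[-6,6]  new=[-4,6]  stable
  step 18. node 4  ⊔preds=[-6,6]  new=[-6,5]  stable

Least fixpoint reached:
  node 0: [-6,6]
  node 1: [-6,6]
  node 2: [-4,6]
  node 3: [-6,6]
  node 4: [-6,5]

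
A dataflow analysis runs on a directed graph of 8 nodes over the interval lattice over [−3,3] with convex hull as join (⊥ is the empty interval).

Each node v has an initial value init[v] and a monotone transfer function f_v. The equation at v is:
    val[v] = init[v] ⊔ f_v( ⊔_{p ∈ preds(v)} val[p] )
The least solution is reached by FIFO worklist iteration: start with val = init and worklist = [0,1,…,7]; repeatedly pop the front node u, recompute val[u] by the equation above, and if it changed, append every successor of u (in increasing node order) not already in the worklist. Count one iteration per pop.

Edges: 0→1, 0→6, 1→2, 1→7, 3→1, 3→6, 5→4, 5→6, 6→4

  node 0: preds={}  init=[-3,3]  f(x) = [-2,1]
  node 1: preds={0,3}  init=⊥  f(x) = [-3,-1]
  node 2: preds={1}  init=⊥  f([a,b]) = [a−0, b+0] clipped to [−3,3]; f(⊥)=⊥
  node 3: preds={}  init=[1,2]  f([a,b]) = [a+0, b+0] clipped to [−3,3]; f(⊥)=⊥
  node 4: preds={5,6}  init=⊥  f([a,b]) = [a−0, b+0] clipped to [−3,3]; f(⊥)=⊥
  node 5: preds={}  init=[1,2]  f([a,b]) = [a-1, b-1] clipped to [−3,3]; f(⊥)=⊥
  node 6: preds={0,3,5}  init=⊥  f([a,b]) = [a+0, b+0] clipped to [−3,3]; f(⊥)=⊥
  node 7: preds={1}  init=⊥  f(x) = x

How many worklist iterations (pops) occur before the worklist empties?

Iteration log — 9 steps:
  step 1. node 0  ⊔preds=⊥  new=[-3,3]  stable
  step 2. node 1  ⊔preds=[-3,3]  new=[-3,-1]  old=⊥  +wl: 
  step 3. node 2  ⊔preds=[-3,-1]  new=[-3,-1]  old=⊥  +wl: 
  step 4. node 3  ⊔preds=⊥  new=[1,2]  stable
  step 5. node 4  ⊔preds=[1,2]  new=[1,2]  old=⊥  +wl: 
  step 6. node 5  ⊔preds=⊥  new=[1,2]  stable
  step 7. node 6  ⊔preds=[-3,3]  new=[-3,3]  old=⊥  +wl: 4
  step 8. node 7  ⊔preds=[-3,-1]  new=[-3,-1]  old=⊥  +wl: 
  step 9. node 4  ⊔preds=[-3,3]  new=[-3,3]  old=[1,2]  +wl: 

Least fixpoint reached:
  node 0: [-3,3]
  node 1: [-3,-1]
  node 2: [-3,-1]
  node 3: [1,2]
  node 4: [-3,3]
  node 5: [1,2]
  node 6: [-3,3]
  node 7: [-3,-1]

9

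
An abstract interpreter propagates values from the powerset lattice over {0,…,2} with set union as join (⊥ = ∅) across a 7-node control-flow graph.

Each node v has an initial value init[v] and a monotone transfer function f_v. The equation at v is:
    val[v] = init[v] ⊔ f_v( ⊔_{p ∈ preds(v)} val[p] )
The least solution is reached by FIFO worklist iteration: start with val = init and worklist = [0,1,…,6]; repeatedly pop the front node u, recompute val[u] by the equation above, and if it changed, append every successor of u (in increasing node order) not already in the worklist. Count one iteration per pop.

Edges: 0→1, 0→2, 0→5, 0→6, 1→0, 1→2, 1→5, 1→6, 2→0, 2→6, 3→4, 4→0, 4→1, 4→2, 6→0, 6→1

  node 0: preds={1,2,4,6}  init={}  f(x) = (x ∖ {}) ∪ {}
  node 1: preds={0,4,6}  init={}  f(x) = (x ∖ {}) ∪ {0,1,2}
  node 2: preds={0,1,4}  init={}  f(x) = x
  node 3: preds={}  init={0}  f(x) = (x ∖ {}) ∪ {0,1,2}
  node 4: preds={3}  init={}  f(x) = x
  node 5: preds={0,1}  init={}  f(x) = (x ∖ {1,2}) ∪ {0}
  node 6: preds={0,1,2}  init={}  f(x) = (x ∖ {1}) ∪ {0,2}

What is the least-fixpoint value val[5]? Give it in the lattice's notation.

Iteration log — 12 steps:
  step 1. node 0  ⊔preds={}  new={}  stable
  step 2. node 1  ⊔preds={}  new={0,1,2}  old={}  +wl: 0
  step 3. node 2  ⊔preds={0,1,2}  new={0,1,2}  old={}  +wl: 
  step 4. node 3  ⊔preds={}  new={0,1,2}  old={0}  +wl: 
  step 5. node 4  ⊔preds={0,1,2}  new={0,1,2}  old={}  +wl: 1,2
  step 6. node 5  ⊔preds={0,1,2}  new={0}  old={}  +wl: 
  step 7. node 6  ⊔preds={0,1,2}  new={0,2}  old={}  +wl: 
  step 8. node 0  ⊔preds={0,1,2}  new={0,1,2}  old={}  +wl: 5,6
  step 9. node 1  ⊔preds={0,1,2}  new={0,1,2}  stable
  step 10. node 2  ⊔preds={0,1,2}  new={0,1,2}  stable
  step 11. node 5  ⊔preds={0,1,2}  new={0}  stable
  step 12. node 6  ⊔preds={0,1,2}  new={0,2}  stable

Least fixpoint reached:
  node 0: {0,1,2}
  node 1: {0,1,2}
  node 2: {0,1,2}
  node 3: {0,1,2}
  node 4: {0,1,2}
  node 5: {0}
  node 6: {0,2}

{0}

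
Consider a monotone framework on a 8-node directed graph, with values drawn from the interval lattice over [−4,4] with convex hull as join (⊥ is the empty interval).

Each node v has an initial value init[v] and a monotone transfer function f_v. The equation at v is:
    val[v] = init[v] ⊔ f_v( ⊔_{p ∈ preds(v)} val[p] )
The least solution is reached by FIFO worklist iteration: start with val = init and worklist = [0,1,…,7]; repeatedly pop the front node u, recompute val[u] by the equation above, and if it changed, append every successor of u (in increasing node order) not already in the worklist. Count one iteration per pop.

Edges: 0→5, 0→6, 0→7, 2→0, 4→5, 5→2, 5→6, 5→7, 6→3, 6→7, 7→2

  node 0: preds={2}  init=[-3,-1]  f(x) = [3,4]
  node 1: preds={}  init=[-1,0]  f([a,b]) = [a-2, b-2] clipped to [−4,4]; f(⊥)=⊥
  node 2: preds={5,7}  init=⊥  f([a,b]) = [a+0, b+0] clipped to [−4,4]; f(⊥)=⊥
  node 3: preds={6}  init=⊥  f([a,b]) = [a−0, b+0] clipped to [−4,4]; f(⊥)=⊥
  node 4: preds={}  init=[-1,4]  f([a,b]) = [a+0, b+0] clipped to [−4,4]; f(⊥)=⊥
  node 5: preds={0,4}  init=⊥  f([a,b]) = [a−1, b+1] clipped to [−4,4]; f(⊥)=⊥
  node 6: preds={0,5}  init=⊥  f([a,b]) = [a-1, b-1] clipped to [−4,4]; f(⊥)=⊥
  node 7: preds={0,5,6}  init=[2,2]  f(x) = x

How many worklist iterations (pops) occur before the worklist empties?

12

Iteration log — 12 steps:
  step 1. node 0  ⊔preds=⊥  new=[-3,4]  old=[-3,-1]  +wl: 
  step 2. node 1  ⊔preds=⊥  new=[-1,0]  stable
  step 3. node 2  ⊔preds=[2,2]  new=[2,2]  old=⊥  +wl: 0
  step 4. node 3  ⊔preds=⊥  new=⊥  stable
  step 5. node 4  ⊔preds=⊥  new=[-1,4]  stable
  step 6. node 5  ⊔preds=[-3,4]  new=[-4,4]  old=⊥  +wl: 2
  step 7. node 6  ⊔preds=[-4,4]  new=[-4,3]  old=⊥  +wl: 3
  step 8. node 7  ⊔preds=[-4,4]  new=[-4,4]  old=[2,2]  +wl: 
  step 9. node 0  ⊔preds=[2,2]  new=[-3,4]  stable
  step 10. node 2  ⊔preds=[-4,4]  new=[-4,4]  old=[2,2]  +wl: 0
  step 11. node 3  ⊔preds=[-4,3]  new=[-4,3]  old=⊥  +wl: 
  step 12. node 0  ⊔preds=[-4,4]  new=[-3,4]  stable

Least fixpoint reached:
  node 0: [-3,4]
  node 1: [-1,0]
  node 2: [-4,4]
  node 3: [-4,3]
  node 4: [-1,4]
  node 5: [-4,4]
  node 6: [-4,3]
  node 7: [-4,4]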